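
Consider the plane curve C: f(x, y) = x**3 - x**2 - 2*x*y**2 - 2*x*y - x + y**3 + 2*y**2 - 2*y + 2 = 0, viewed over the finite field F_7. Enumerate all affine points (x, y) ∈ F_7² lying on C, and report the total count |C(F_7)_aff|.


Affine F_7-points: {(0, 2), (1, 4), (2, 5), (2, 6), (3, 2), (4, 6), (5, 2)}; count = 7.

For each of the 49 pairs (x, y) ∈ F_7², evaluate f(x, y) mod 7. Record the zeros.
  x = 0: [0↦2, 1↦3, 2↦0, 3↦6, 4↦6, 5↦6, 6↦5]  zeros at y ∈ {2}
  x = 1: [0↦1, 1↦5, 2↦1, 3↦2, 4↦0, 5↦1, 6↦4]  zeros at y ∈ {4}
  x = 2: [0↦4, 1↦4, 2↦6, 3↦2, 4↦5, 5↦0, 6↦0]  zeros at y ∈ {5, 6}
  x = 3: [0↦3, 1↦6, 2↦0, 3↦5, 4↦6, 5↦2, 6↦6]  zeros at y ∈ {2}
  x = 4: [0↦4, 1↦3, 2↦3, 3↦3, 4↦2, 5↦6, 6↦0]  zeros at y ∈ {6}
  x = 5: [0↦6, 1↦1, 2↦0, 3↦2, 4↦6, 5↦4, 6↦2]  zeros at y ∈ {2}
  x = 6: [0↦1, 1↦6, 2↦4, 3↦1, 4↦3, 5↦2, 6↦4]  zeros at y ∈ ∅
Collecting zeros: affine points = {(0, 2), (1, 4), (2, 5), (2, 6), (3, 2), (4, 6), (5, 2)}.
Total count |C(F_7)_aff| = 7.


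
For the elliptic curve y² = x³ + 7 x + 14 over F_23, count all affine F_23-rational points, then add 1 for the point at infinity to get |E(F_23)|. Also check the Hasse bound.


Affine points = {(2, 6), (2, 17), (3, 4), (3, 19), (5, 6), (5, 17), (9, 1), (9, 22), (10, 7), (10, 16), (12, 3), (12, 20), (13, 5), (13, 18), (14, 2), (14, 21), (16, 6), (16, 17), (17, 3), (17, 20), (20, 9), (20, 14), (22, 11), (22, 12)}; affine count = 24; |E(F_23)| = 25.

Discriminant check: Δ ∝ 4a³ + 27b² = 4·7³ + 27·14² = 4·343 + 27·196 ≡ 17 (mod 23). Nonzero ⇒ E is nonsingular.
For each x ∈ F_23, compute rhs = x³ + 7·x + 14 mod 23, then count y ∈ F_23 with y² ≡ rhs.
  x = 0: rhs = 14, matching y values: none (0 points).
  x = 1: rhs = 22, matching y values: none (0 points).
  x = 2: rhs = 13, matching y values: 6, 17 (2 points).
  x = 3: rhs = 16, matching y values: 4, 19 (2 points).
  x = 4: rhs = 14, matching y values: none (0 points).
  x = 5: rhs = 13, matching y values: 6, 17 (2 points).
  x = 6: rhs = 19, matching y values: none (0 points).
  x = 7: rhs = 15, matching y values: none (0 points).
  x = 8: rhs = 7, matching y values: none (0 points).
  x = 9: rhs = 1, matching y values: 1, 22 (2 points).
  x = 10: rhs = 3, matching y values: 7, 16 (2 points).
  x = 11: rhs = 19, matching y values: none (0 points).
  x = 12: rhs = 9, matching y values: 3, 20 (2 points).
  x = 13: rhs = 2, matching y values: 5, 18 (2 points).
  x = 14: rhs = 4, matching y values: 2, 21 (2 points).
  x = 15: rhs = 21, matching y values: none (0 points).
  x = 16: rhs = 13, matching y values: 6, 17 (2 points).
  x = 17: rhs = 9, matching y values: 3, 20 (2 points).
  x = 18: rhs = 15, matching y values: none (0 points).
  x = 19: rhs = 14, matching y values: none (0 points).
  x = 20: rhs = 12, matching y values: 9, 14 (2 points).
  x = 21: rhs = 15, matching y values: none (0 points).
  x = 22: rhs = 6, matching y values: 11, 12 (2 points).
Total affine count: 24.
Full point count |E(F_23)| = 24 + 1 = 25.
Hasse bound: |25 − (23+1)| = |1| = 1 ≤ 2√23 ≈ 9.5917 ✓.


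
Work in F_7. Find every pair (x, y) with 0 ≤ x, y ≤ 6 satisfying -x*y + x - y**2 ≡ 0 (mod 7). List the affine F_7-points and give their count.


Affine F_7-points: {(0, 0), (3, 2), (4, 4), (4, 6), (6, 3), (6, 5)}; count = 6.

For each of the 49 pairs (x, y) ∈ F_7², evaluate f(x, y) mod 7. Record the zeros.
  x = 0: [0↦0, 1↦6, 2↦3, 3↦5, 4↦5, 5↦3, 6↦6]  zeros at y ∈ {0}
  x = 1: [0↦1, 1↦6, 2↦2, 3↦3, 4↦2, 5↦6, 6↦1]  zeros at y ∈ ∅
  x = 2: [0↦2, 1↦6, 2↦1, 3↦1, 4↦6, 5↦2, 6↦3]  zeros at y ∈ ∅
  x = 3: [0↦3, 1↦6, 2↦0, 3↦6, 4↦3, 5↦5, 6↦5]  zeros at y ∈ {2}
  x = 4: [0↦4, 1↦6, 2↦6, 3↦4, 4↦0, 5↦1, 6↦0]  zeros at y ∈ {4, 6}
  x = 5: [0↦5, 1↦6, 2↦5, 3↦2, 4↦4, 5↦4, 6↦2]  zeros at y ∈ ∅
  x = 6: [0↦6, 1↦6, 2↦4, 3↦0, 4↦1, 5↦0, 6↦4]  zeros at y ∈ {3, 5}
Collecting zeros: affine points = {(0, 0), (3, 2), (4, 4), (4, 6), (6, 3), (6, 5)}.
Total count |C(F_7)_aff| = 6.


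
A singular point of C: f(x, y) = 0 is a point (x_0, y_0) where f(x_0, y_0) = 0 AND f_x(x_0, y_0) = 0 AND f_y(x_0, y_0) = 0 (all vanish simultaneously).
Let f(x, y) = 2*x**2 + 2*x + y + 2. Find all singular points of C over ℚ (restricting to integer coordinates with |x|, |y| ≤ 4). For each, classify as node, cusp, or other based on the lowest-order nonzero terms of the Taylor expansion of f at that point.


No singular points in the scanned grid; C is smooth there.

Compute partial derivatives:
  f_x = 4*x + 2.
  f_y = 1.
f_y = 1 is a nonzero constant, so f_y never vanishes: no point (x, y) can satisfy f = f_x = f_y = 0. In particular no (x, y) ∈ {−4, ..., 4}² is singular; the curve is smooth.


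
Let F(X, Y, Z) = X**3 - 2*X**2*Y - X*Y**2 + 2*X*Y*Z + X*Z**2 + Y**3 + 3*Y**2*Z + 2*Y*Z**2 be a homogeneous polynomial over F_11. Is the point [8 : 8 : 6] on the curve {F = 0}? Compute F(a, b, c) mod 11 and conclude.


F(8,8,6) ≡ 6 (mod 11); P is NOT on the curve.

Evaluate F(8, 8, 6) term-by-term (mod 11).
  X**3 ↦ 1·512·1·1 = 512
  -2*X**2*Y ↦ -2·64·8·1 = -1024
  -X*Y**2 ↦ -1·8·64·1 = -512
  2*X*Y*Z ↦ 2·8·8·6 = 768
  X*Z**2 ↦ 1·8·1·36 = 288
  Y**3 ↦ 1·1·512·1 = 512
  3*Y**2*Z ↦ 3·1·64·6 = 1152
  2*Y*Z**2 ↦ 2·1·8·36 = 576
Sum: F(8, 8, 6) = (512) + (-1024) + (-512) + (768) + (288) + (512) + (1152) + (576) = 2272.
Reducing mod 11: 2272 ≡ 6 (mod 11).
Since F(a, b, c) ≡ 6 ≠ 0 (mod 11), P does NOT lie on the curve.


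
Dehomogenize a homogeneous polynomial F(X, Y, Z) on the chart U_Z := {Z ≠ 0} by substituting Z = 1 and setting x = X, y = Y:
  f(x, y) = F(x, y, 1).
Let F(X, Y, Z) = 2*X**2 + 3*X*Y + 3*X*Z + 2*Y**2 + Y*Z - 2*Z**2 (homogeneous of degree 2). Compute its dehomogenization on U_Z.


f(x, y) = 2*x**2 + 3*x*y + 3*x + 2*y**2 + y - 2

On U_Z we set Z = 1. Each monomial c·X^i·Y^j·Z^k in F becomes c·x^i·y^j·1^k = c·x^i·y^j.
Substituting Z = 1: F(X, Y, 1) = 2*x**2 + 3*x*y + 3*x + 2*y**2 + y - 2.
Note: deg(f) ≤ deg(F) = 2; strict inequality happens when F is divisible by Z (lost terms).


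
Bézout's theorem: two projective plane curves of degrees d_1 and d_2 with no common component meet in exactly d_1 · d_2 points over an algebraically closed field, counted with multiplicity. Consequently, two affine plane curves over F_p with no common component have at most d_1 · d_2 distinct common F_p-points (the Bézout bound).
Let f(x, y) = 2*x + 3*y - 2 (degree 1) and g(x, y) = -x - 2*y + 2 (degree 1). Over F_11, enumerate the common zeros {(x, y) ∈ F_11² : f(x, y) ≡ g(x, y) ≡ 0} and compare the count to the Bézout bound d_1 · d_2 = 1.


Common zeros: {(9, 2)}; count = 1; Bézout bound = 1.

deg(f) = 1, deg(g) = 1, so Bézout bound = 1.
Scan x ∈ F_11. For each x, list the y ∈ F_11 with f(x, y) ≡ 0 and those with g(x, y) ≡ 0 (mod 11); the common zeros in that column are the intersection.
  x = 0: f ≡ 0 at y ∈ {8}; g ≡ 0 at y ∈ {1}; common: ∅.
  x = 1: f ≡ 0 at y ∈ {0}; g ≡ 0 at y ∈ {6}; common: ∅.
  x = 2: f ≡ 0 at y ∈ {3}; g ≡ 0 at y ∈ {0}; common: ∅.
  x = 3: f ≡ 0 at y ∈ {6}; g ≡ 0 at y ∈ {5}; common: ∅.
  x = 4: f ≡ 0 at y ∈ {9}; g ≡ 0 at y ∈ {10}; common: ∅.
  x = 5: f ≡ 0 at y ∈ {1}; g ≡ 0 at y ∈ {4}; common: ∅.
  x = 6: f ≡ 0 at y ∈ {4}; g ≡ 0 at y ∈ {9}; common: ∅.
  x = 7: f ≡ 0 at y ∈ {7}; g ≡ 0 at y ∈ {3}; common: ∅.
  x = 8: f ≡ 0 at y ∈ {10}; g ≡ 0 at y ∈ {8}; common: ∅.
  x = 9: f ≡ 0 at y ∈ {2}; g ≡ 0 at y ∈ {2}; common: {2}.
  x = 10: f ≡ 0 at y ∈ {5}; g ≡ 0 at y ∈ {7}; common: ∅.
Collecting: common zeros = {(9, 2)}, so the count is 1.
Comparison with the Bézout bound: 1 ≤ 1 = deg(f)·deg(g), as expected for curves with no common component (the bound is attained).


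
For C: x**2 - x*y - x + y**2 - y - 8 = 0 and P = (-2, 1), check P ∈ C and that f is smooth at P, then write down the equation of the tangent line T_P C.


Tangent line at P: -6*x + 3*y - 15 = 0.

Step 1: f(-2, 1) = 0, so P lies on C.
Step 2: partial derivatives
  f_x(x, y) = 2*x - y - 1, f_y(x, y) = -x + 2*y - 1.
  f_x(P) = -6, f_y(P) = 3 (gradient nonzero, so P is smooth).
Step 3: tangent line at P: -6·(x − -2) + 3·(y − 1) = 0.
Expanding: -6*x + 3*y - 15 = 0.


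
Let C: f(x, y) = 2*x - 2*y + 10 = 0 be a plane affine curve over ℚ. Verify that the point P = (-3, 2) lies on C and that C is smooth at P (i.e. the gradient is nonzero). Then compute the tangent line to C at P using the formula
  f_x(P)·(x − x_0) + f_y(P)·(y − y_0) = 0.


Tangent line at P: 2*x - 2*y + 10 = 0.

Step 1: f(-3, 2) = 0, so P lies on C.
Step 2: partial derivatives
  f_x(x, y) = 2, f_y(x, y) = -2.
  f_x(P) = 2, f_y(P) = -2 (gradient nonzero, so P is smooth).
Step 3: tangent line at P: 2·(x − -3) + -2·(y − 2) = 0.
Expanding: 2*x - 2*y + 10 = 0.


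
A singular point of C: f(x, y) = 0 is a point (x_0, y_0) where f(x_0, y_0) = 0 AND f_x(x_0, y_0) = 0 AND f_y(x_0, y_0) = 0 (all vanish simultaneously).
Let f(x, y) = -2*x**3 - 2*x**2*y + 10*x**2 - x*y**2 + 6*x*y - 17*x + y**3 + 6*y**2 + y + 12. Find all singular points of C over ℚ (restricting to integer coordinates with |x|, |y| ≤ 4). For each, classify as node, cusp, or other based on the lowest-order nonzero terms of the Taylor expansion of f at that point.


Singular points: {(2, -1)}; classification: cusp.

Compute partial derivatives:
  f_x = -6*x**2 - 4*x*y + 20*x - y**2 + 6*y - 17.
  f_y = -2*x**2 - 2*x*y + 6*x + 3*y**2 + 12*y + 1.
Scan x_0 ∈ {−4, ..., 4}. For each x_0, f_y(x_0, y) is a polynomial in y; find its integer roots y ∈ {−4, ..., 4}, then test f_x and f at those candidates.
  x = -4: f_y(-4, y) = 3*y**2 + 20*y - 55; no integer root y with |y| ≤ 4.
  x = -3: f_y(-3, y) = 3*y**2 + 18*y - 35; no integer root y with |y| ≤ 4.
  x = -2: f_y(-2, y) = 3*y**2 + 16*y - 19; vanishes at y ∈ {1}. (-2, 1): f_x = -68 ≠ 0.
  x = -1: f_y(-1, y) = 3*y**2 + 14*y - 7; no integer root y with |y| ≤ 4.
  x = 0: f_y(0, y) = 3*y**2 + 12*y + 1; no integer root y with |y| ≤ 4.
  x = 1: f_y(1, y) = 3*y**2 + 10*y + 5; no integer root y with |y| ≤ 4.
  x = 2: f_y(2, y) = 3*y**2 + 8*y + 5; vanishes at y ∈ {-1}. (2, -1): f_x = 0, f = 0 — SINGULAR.
  x = 3: f_y(3, y) = 3*y**2 + 6*y + 1; no integer root y with |y| ≤ 4.
  x = 4: f_y(4, y) = 3*y**2 + 4*y - 7; vanishes at y ∈ {1}. (4, 1): f_x = -44 ≠ 0.
Only singular point on the grid: (2, -1).
Classify: substitute x = 2 + u, y = -1 + v and expand: f = -2*u**3 - 2*u**2*v - u*v**2 + v**3 + v**2.
No constant or linear terms (consistent with a singular point). Quadratic part: v**2. Cubic part: -2*u**3 - 2*u**2*v - u*v**2 + v**3.
The quadratic part v**2 is a perfect square, so there is a single (double) tangent line v = 0, i.e. y = -1. Restricting the cubic part to that line (v = 0) leaves -2*u**3 ≠ 0, so f is not divisible by v and the branch is v² ≈ 2*u**3 to lowest order — this is a cusp.
Classification: cusp.


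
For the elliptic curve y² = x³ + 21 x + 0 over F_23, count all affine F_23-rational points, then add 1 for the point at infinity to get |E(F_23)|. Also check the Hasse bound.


Affine points = {(0, 0), (2, 2), (2, 21), (5, 0), (8, 6), (8, 17), (12, 5), (12, 18), (13, 3), (13, 20), (14, 5), (14, 18), (16, 4), (16, 19), (17, 7), (17, 16), (18, 0), (19, 6), (19, 17), (20, 5), (20, 18), (22, 1), (22, 22)}; affine count = 23; |E(F_23)| = 24.

Discriminant check: Δ ∝ 4a³ + 27b² = 4·21³ + 27·0² = 4·9261 + 27·0 ≡ 14 (mod 23). Nonzero ⇒ E is nonsingular.
For each x ∈ F_23, compute rhs = x³ + 21·x + 0 mod 23, then count y ∈ F_23 with y² ≡ rhs.
  x = 0: rhs = 0, matching y values: 0 (1 points).
  x = 1: rhs = 22, matching y values: none (0 points).
  x = 2: rhs = 4, matching y values: 2, 21 (2 points).
  x = 3: rhs = 21, matching y values: none (0 points).
  x = 4: rhs = 10, matching y values: none (0 points).
  x = 5: rhs = 0, matching y values: 0 (1 points).
  x = 6: rhs = 20, matching y values: none (0 points).
  x = 7: rhs = 7, matching y values: none (0 points).
  x = 8: rhs = 13, matching y values: 6, 17 (2 points).
  x = 9: rhs = 21, matching y values: none (0 points).
  x = 10: rhs = 14, matching y values: none (0 points).
  x = 11: rhs = 21, matching y values: none (0 points).
  x = 12: rhs = 2, matching y values: 5, 18 (2 points).
  x = 13: rhs = 9, matching y values: 3, 20 (2 points).
  x = 14: rhs = 2, matching y values: 5, 18 (2 points).
  x = 15: rhs = 10, matching y values: none (0 points).
  x = 16: rhs = 16, matching y values: 4, 19 (2 points).
  x = 17: rhs = 3, matching y values: 7, 16 (2 points).
  x = 18: rhs = 0, matching y values: 0 (1 points).
  x = 19: rhs = 13, matching y values: 6, 17 (2 points).
  x = 20: rhs = 2, matching y values: 5, 18 (2 points).
  x = 21: rhs = 19, matching y values: none (0 points).
  x = 22: rhs = 1, matching y values: 1, 22 (2 points).
Total affine count: 23.
Full point count |E(F_23)| = 23 + 1 = 24.
Hasse bound: |24 − (23+1)| = |0| = 0 ≤ 2√23 ≈ 9.5917 ✓.


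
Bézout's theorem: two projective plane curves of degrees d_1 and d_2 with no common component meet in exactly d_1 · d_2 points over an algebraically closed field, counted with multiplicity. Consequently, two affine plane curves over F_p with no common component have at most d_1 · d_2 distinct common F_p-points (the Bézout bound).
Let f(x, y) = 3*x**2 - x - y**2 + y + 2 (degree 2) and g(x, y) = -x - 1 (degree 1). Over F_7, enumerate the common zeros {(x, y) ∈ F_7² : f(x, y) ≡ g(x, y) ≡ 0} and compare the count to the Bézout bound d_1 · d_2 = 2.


Common zeros: {(6, 3), (6, 5)}; count = 2; Bézout bound = 2.

deg(f) = 2, deg(g) = 1, so Bézout bound = 2.
Scan x ∈ F_7. For each x, list the y ∈ F_7 with f(x, y) ≡ 0 and those with g(x, y) ≡ 0 (mod 7); the common zeros in that column are the intersection.
  x = 0: f ≡ 0 at y ∈ {2, 6}; g ≡ 0 at y ∈ ∅; common: ∅.
  x = 1: f ≡ 0 at y ∈ ∅; g ≡ 0 at y ∈ ∅; common: ∅.
  x = 2: f ≡ 0 at y ∈ {4}; g ≡ 0 at y ∈ ∅; common: ∅.
  x = 3: f ≡ 0 at y ∈ {4}; g ≡ 0 at y ∈ ∅; common: ∅.
  x = 4: f ≡ 0 at y ∈ ∅; g ≡ 0 at y ∈ ∅; common: ∅.
  x = 5: f ≡ 0 at y ∈ {2, 6}; g ≡ 0 at y ∈ ∅; common: ∅.
  x = 6: f ≡ 0 at y ∈ {3, 5}; g ≡ 0 at y ∈ {0, 1, 2, 3, 4, 5, 6}; common: {3, 5}.
Collecting: common zeros = {(6, 3), (6, 5)}, so the count is 2.
Comparison with the Bézout bound: 2 ≤ 2 = deg(f)·deg(g), as expected for curves with no common component (the bound is attained).


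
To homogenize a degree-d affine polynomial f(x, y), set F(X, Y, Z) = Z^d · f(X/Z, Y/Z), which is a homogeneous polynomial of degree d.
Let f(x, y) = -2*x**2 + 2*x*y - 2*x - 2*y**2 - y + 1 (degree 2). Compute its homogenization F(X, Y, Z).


F(X, Y, Z) = -2*X**2 + 2*X*Y - 2*X*Z - 2*Y**2 - Y*Z + Z**2

deg(f) = 2.
Substitute x = X/Z, y = Y/Z into f, then multiply by Z^2.
  monomial -2·x^2·y^0 ↦ -2·X^2·Y^0·Z^0.
  monomial 2·x^1·y^1 ↦ 2·X^1·Y^1·Z^0.
  monomial -2·x^1·y^0 ↦ -2·X^1·Y^0·Z^1.
  monomial -2·x^0·y^2 ↦ -2·X^0·Y^2·Z^0.
  monomial -1·x^0·y^1 ↦ -1·X^0·Y^1·Z^1.
  monomial 1·x^0·y^0 ↦ 1·X^0·Y^0·Z^2.
Collecting: F(X, Y, Z) = -2*X**2 + 2*X*Y - 2*X*Z - 2*Y**2 - Y*Z + Z**2.


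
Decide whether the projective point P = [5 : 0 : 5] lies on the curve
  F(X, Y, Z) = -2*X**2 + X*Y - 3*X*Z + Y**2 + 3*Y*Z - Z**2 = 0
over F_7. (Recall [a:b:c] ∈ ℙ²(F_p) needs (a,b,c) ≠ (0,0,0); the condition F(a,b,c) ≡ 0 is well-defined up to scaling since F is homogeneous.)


F(5,0,5) ≡ 4 (mod 7); P is NOT on the curve.

Evaluate F(5, 0, 5) term-by-term (mod 7).
  -2*X**2 ↦ -2·25·1·1 = -50
  X*Y ↦ 1·5·0·1 = 0
  -3*X*Z ↦ -3·5·1·5 = -75
  Y**2 ↦ 1·1·0·1 = 0
  3*Y*Z ↦ 3·1·0·5 = 0
  -Z**2 ↦ -1·1·1·25 = -25
Sum: F(5, 0, 5) = (-50) + (0) + (-75) + (0) + (0) + (-25) = -150.
Reducing mod 7: -150 ≡ 4 (mod 7).
Since F(a, b, c) ≡ 4 ≠ 0 (mod 7), P does NOT lie on the curve.


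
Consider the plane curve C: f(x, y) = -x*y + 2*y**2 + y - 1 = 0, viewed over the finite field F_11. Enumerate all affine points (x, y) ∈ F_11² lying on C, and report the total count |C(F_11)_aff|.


Affine F_11-points: {(0, 6), (0, 10), (2, 1), (2, 5), (3, 3), (3, 9), (6, 4), (7, 7), (10, 2), (10, 8)}; count = 10.

For each of the 121 pairs (x, y) ∈ F_11², evaluate f(x, y) mod 11. Record the zeros.
  x = 0: [0↦10, 1↦2, 2↦9, 3↦9, 4↦2, 5↦10, 6↦0, 7↦5, 8↦3, 9↦5, 10↦0]  zeros at y ∈ {6, 10}
  x = 1: [0↦10, 1↦1, 2↦7, 3↦6, 4↦9, 5↦5, 6↦5, 7↦9, 8↦6, 9↦7, 10↦1]  zeros at y ∈ ∅
  x = 2: [0↦10, 1↦0, 2↦5, 3↦3, 4↦5, 5↦0, 6↦10, 7↦2, 8↦9, 9↦9, 10↦2]  zeros at y ∈ {1, 5}
  x = 3: [0↦10, 1↦10, 2↦3, 3↦0, 4↦1, 5↦6, 6↦4, 7↦6, 8↦1, 9↦0, 10↦3]  zeros at y ∈ {3, 9}
  x = 4: [0↦10, 1↦9, 2↦1, 3↦8, 4↦8, 5↦1, 6↦9, 7↦10, 8↦4, 9↦2, 10↦4]  zeros at y ∈ ∅
  x = 5: [0↦10, 1↦8, 2↦10, 3↦5, 4↦4, 5↦7, 6↦3, 7↦3, 8↦7, 9↦4, 10↦5]  zeros at y ∈ ∅
  x = 6: [0↦10, 1↦7, 2↦8, 3↦2, 4↦0, 5↦2, 6↦8, 7↦7, 8↦10, 9↦6, 10↦6]  zeros at y ∈ {4}
  x = 7: [0↦10, 1↦6, 2↦6, 3↦10, 4↦7, 5↦8, 6↦2, 7↦0, 8↦2, 9↦8, 10↦7]  zeros at y ∈ {7}
  x = 8: [0↦10, 1↦5, 2↦4, 3↦7, 4↦3, 5↦3, 6↦7, 7↦4, 8↦5, 9↦10, 10↦8]  zeros at y ∈ ∅
  x = 9: [0↦10, 1↦4, 2↦2, 3↦4, 4↦10, 5↦9, 6↦1, 7↦8, 8↦8, 9↦1, 10↦9]  zeros at y ∈ ∅
  x = 10: [0↦10, 1↦3, 2↦0, 3↦1, 4↦6, 5↦4, 6↦6, 7↦1, 8↦0, 9↦3, 10↦10]  zeros at y ∈ {2, 8}
Collecting zeros: affine points = {(0, 6), (0, 10), (2, 1), (2, 5), (3, 3), (3, 9), (6, 4), (7, 7), (10, 2), (10, 8)}.
Total count |C(F_11)_aff| = 10.


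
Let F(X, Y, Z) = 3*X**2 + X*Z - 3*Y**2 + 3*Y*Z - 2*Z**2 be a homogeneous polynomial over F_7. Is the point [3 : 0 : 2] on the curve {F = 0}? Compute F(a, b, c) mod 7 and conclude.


F(3,0,2) ≡ 4 (mod 7); P is NOT on the curve.

Evaluate F(3, 0, 2) term-by-term (mod 7).
  3*X**2 ↦ 3·9·1·1 = 27
  X*Z ↦ 1·3·1·2 = 6
  -3*Y**2 ↦ -3·1·0·1 = 0
  3*Y*Z ↦ 3·1·0·2 = 0
  -2*Z**2 ↦ -2·1·1·4 = -8
Sum: F(3, 0, 2) = (27) + (6) + (0) + (0) + (-8) = 25.
Reducing mod 7: 25 ≡ 4 (mod 7).
Since F(a, b, c) ≡ 4 ≠ 0 (mod 7), P does NOT lie on the curve.


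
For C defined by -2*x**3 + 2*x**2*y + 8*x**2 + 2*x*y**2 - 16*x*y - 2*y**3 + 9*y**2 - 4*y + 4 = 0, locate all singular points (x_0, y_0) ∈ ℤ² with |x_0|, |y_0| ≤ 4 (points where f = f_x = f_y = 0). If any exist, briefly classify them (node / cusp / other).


Singular points: {(2, 2)}; classification: cusp.

Compute partial derivatives:
  f_x = -6*x**2 + 4*x*y + 16*x + 2*y**2 - 16*y.
  f_y = 2*x**2 + 4*x*y - 16*x - 6*y**2 + 18*y - 4.
Scan x_0 ∈ {−4, ..., 4}. For each x_0, f_y(x_0, y) is a polynomial in y; find its integer roots y ∈ {−4, ..., 4}, then test f_x and f at those candidates.
  x = -4: f_y(-4, y) = -6*y**2 + 2*y + 92; no integer root y with |y| ≤ 4.
  x = -3: f_y(-3, y) = -6*y**2 + 6*y + 62; no integer root y with |y| ≤ 4.
  x = -2: f_y(-2, y) = -6*y**2 + 10*y + 36; no integer root y with |y| ≤ 4.
  x = -1: f_y(-1, y) = -6*y**2 + 14*y + 14; no integer root y with |y| ≤ 4.
  x = 0: f_y(0, y) = -6*y**2 + 18*y - 4; no integer root y with |y| ≤ 4.
  x = 1: f_y(1, y) = -6*y**2 + 22*y - 18; no integer root y with |y| ≤ 4.
  x = 2: f_y(2, y) = -6*y**2 + 26*y - 28; vanishes at y ∈ {2}. (2, 2): f_x = 0, f = 0 — SINGULAR.
  x = 3: f_y(3, y) = -6*y**2 + 30*y - 34; no integer root y with |y| ≤ 4.
  x = 4: f_y(4, y) = -6*y**2 + 34*y - 36; no integer root y with |y| ≤ 4.
Only singular point on the grid: (2, 2).
Classify: substitute x = 2 + u, y = 2 + v and expand: f = -2*u**3 + 2*u**2*v + 2*u*v**2 - 2*v**3 + v**2.
No constant or linear terms (consistent with a singular point). Quadratic part: v**2. Cubic part: -2*u**3 + 2*u**2*v + 2*u*v**2 - 2*v**3.
The quadratic part v**2 is a perfect square, so there is a single (double) tangent line v = 0, i.e. y = 2. Restricting the cubic part to that line (v = 0) leaves -2*u**3 ≠ 0, so f is not divisible by v and the branch is v² ≈ 2*u**3 to lowest order — this is a cusp.
Classification: cusp.


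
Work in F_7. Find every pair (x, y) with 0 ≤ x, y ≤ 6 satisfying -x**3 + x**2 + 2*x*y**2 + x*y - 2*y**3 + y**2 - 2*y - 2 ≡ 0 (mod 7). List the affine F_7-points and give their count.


Affine F_7-points: {(1, 5), (3, 1), (5, 4), (6, 0)}; count = 4.

For each of the 49 pairs (x, y) ∈ F_7², evaluate f(x, y) mod 7. Record the zeros.
  x = 0: [0↦5, 1↦2, 2↦3, 3↦3, 4↦4, 5↦1, 6↦3]  zeros at y ∈ ∅
  x = 1: [0↦5, 1↦5, 2↦6, 3↦3, 4↦5, 5↦0, 6↦4]  zeros at y ∈ {5}
  x = 2: [0↦1, 1↦4, 2↦5, 3↦6, 4↦2, 5↦2, 6↦1]  zeros at y ∈ ∅
  x = 3: [0↦1, 1↦0, 2↦1, 3↦6, 4↦3, 5↦1, 6↦2]  zeros at y ∈ {1}
  x = 4: [0↦6, 1↦1, 2↦2, 3↦4, 4↦2, 5↦5, 6↦1]  zeros at y ∈ ∅
  x = 5: [0↦3, 1↦1, 2↦2, 3↦1, 4↦0, 5↦1, 6↦6]  zeros at y ∈ {4}
  x = 6: [0↦0, 1↦1, 2↦2, 3↦5, 4↦5, 5↦4, 6↦4]  zeros at y ∈ {0}
Collecting zeros: affine points = {(1, 5), (3, 1), (5, 4), (6, 0)}.
Total count |C(F_7)_aff| = 4.


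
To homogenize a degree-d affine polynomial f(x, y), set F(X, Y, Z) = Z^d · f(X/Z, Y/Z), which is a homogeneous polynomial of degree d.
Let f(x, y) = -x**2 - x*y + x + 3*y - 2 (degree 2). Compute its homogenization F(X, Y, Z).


F(X, Y, Z) = -X**2 - X*Y + X*Z + 3*Y*Z - 2*Z**2

deg(f) = 2.
Substitute x = X/Z, y = Y/Z into f, then multiply by Z^2.
  monomial -1·x^2·y^0 ↦ -1·X^2·Y^0·Z^0.
  monomial -1·x^1·y^1 ↦ -1·X^1·Y^1·Z^0.
  monomial 1·x^1·y^0 ↦ 1·X^1·Y^0·Z^1.
  monomial 3·x^0·y^1 ↦ 3·X^0·Y^1·Z^1.
  monomial -2·x^0·y^0 ↦ -2·X^0·Y^0·Z^2.
Collecting: F(X, Y, Z) = -X**2 - X*Y + X*Z + 3*Y*Z - 2*Z**2.


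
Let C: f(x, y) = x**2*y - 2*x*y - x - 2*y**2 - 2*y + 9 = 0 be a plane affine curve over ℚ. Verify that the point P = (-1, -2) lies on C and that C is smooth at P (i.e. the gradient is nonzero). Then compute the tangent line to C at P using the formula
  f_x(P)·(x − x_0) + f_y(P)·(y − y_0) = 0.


Tangent line at P: 7*x + 9*y + 25 = 0.

Step 1: f(-1, -2) = 0, so P lies on C.
Step 2: partial derivatives
  f_x(x, y) = 2*x*y - 2*y - 1, f_y(x, y) = x**2 - 2*x - 4*y - 2.
  f_x(P) = 7, f_y(P) = 9 (gradient nonzero, so P is smooth).
Step 3: tangent line at P: 7·(x − -1) + 9·(y − -2) = 0.
Expanding: 7*x + 9*y + 25 = 0.


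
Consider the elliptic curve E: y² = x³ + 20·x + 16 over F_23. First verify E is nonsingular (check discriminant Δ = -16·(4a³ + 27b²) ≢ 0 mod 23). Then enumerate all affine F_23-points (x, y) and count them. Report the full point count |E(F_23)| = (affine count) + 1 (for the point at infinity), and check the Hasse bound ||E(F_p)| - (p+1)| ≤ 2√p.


Affine points = {(0, 4), (0, 19), (2, 8), (2, 15), (7, 4), (7, 19), (11, 7), (11, 16), (12, 11), (12, 12), (13, 9), (13, 14), (14, 2), (14, 21), (16, 4), (16, 19), (17, 5), (17, 18), (22, 8), (22, 15)}; affine count = 20; |E(F_23)| = 21.

Discriminant check: Δ ∝ 4a³ + 27b² = 4·20³ + 27·16² = 4·8000 + 27·256 ≡ 19 (mod 23). Nonzero ⇒ E is nonsingular.
For each x ∈ F_23, compute rhs = x³ + 20·x + 16 mod 23, then count y ∈ F_23 with y² ≡ rhs.
  x = 0: rhs = 16, matching y values: 4, 19 (2 points).
  x = 1: rhs = 14, matching y values: none (0 points).
  x = 2: rhs = 18, matching y values: 8, 15 (2 points).
  x = 3: rhs = 11, matching y values: none (0 points).
  x = 4: rhs = 22, matching y values: none (0 points).
  x = 5: rhs = 11, matching y values: none (0 points).
  x = 6: rhs = 7, matching y values: none (0 points).
  x = 7: rhs = 16, matching y values: 4, 19 (2 points).
  x = 8: rhs = 21, matching y values: none (0 points).
  x = 9: rhs = 5, matching y values: none (0 points).
  x = 10: rhs = 20, matching y values: none (0 points).
  x = 11: rhs = 3, matching y values: 7, 16 (2 points).
  x = 12: rhs = 6, matching y values: 11, 12 (2 points).
  x = 13: rhs = 12, matching y values: 9, 14 (2 points).
  x = 14: rhs = 4, matching y values: 2, 21 (2 points).
  x = 15: rhs = 11, matching y values: none (0 points).
  x = 16: rhs = 16, matching y values: 4, 19 (2 points).
  x = 17: rhs = 2, matching y values: 5, 18 (2 points).
  x = 18: rhs = 21, matching y values: none (0 points).
  x = 19: rhs = 10, matching y values: none (0 points).
  x = 20: rhs = 21, matching y values: none (0 points).
  x = 21: rhs = 14, matching y values: none (0 points).
  x = 22: rhs = 18, matching y values: 8, 15 (2 points).
Total affine count: 20.
Full point count |E(F_23)| = 20 + 1 = 21.
Hasse bound: |21 − (23+1)| = |-3| = 3 ≤ 2√23 ≈ 9.5917 ✓.


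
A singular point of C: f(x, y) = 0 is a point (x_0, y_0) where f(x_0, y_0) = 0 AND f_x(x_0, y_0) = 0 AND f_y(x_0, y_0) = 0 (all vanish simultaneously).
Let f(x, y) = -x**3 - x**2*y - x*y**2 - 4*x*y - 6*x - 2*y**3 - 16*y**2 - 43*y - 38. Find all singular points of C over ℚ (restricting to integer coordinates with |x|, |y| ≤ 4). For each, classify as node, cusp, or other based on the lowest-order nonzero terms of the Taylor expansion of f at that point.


Singular points: {(1, -3)}; classification: cusp.

Compute partial derivatives:
  f_x = -3*x**2 - 2*x*y - y**2 - 4*y - 6.
  f_y = -x**2 - 2*x*y - 4*x - 6*y**2 - 32*y - 43.
Scan x_0 ∈ {−4, ..., 4}. For each x_0, f_y(x_0, y) is a polynomial in y; find its integer roots y ∈ {−4, ..., 4}, then test f_x and f at those candidates.
  x = -4: f_y(-4, y) = -6*y**2 - 24*y - 43; no integer root y with |y| ≤ 4.
  x = -3: f_y(-3, y) = -6*y**2 - 26*y - 40; no integer root y with |y| ≤ 4.
  x = -2: f_y(-2, y) = -6*y**2 - 28*y - 39; no integer root y with |y| ≤ 4.
  x = -1: f_y(-1, y) = -6*y**2 - 30*y - 40; no integer root y with |y| ≤ 4.
  x = 0: f_y(0, y) = -6*y**2 - 32*y - 43; no integer root y with |y| ≤ 4.
  x = 1: f_y(1, y) = -6*y**2 - 34*y - 48; vanishes at y ∈ {-3}. (1, -3): f_x = 0, f = 0 — SINGULAR.
  x = 2: f_y(2, y) = -6*y**2 - 36*y - 55; no integer root y with |y| ≤ 4.
  x = 3: f_y(3, y) = -6*y**2 - 38*y - 64; no integer root y with |y| ≤ 4.
  x = 4: f_y(4, y) = -6*y**2 - 40*y - 75; no integer root y with |y| ≤ 4.
Only singular point on the grid: (1, -3).
Classify: substitute x = 1 + u, y = -3 + v and expand: f = -u**3 - u**2*v - u*v**2 - 2*v**3 + v**2.
No constant or linear terms (consistent with a singular point). Quadratic part: v**2. Cubic part: -u**3 - u**2*v - u*v**2 - 2*v**3.
The quadratic part v**2 is a perfect square, so there is a single (double) tangent line v = 0, i.e. y = -3. Restricting the cubic part to that line (v = 0) leaves -u**3 ≠ 0, so f is not divisible by v and the branch is v² ≈ u**3 to lowest order — this is a cusp.
Classification: cusp.


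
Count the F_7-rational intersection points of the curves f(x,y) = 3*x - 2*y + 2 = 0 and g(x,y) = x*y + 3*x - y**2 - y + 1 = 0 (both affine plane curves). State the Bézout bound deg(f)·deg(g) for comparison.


Common zeros: ∅; count = 0; Bézout bound = 2.

deg(f) = 1, deg(g) = 2, so Bézout bound = 2.
Scan x ∈ F_7. For each x, list the y ∈ F_7 with f(x, y) ≡ 0 and those with g(x, y) ≡ 0 (mod 7); the common zeros in that column are the intersection.
  x = 0: f ≡ 0 at y ∈ {1}; g ≡ 0 at y ∈ ∅; common: ∅.
  x = 1: f ≡ 0 at y ∈ {6}; g ≡ 0 at y ∈ {2, 5}; common: ∅.
  x = 2: f ≡ 0 at y ∈ {4}; g ≡ 0 at y ∈ {0, 1}; common: ∅.
  x = 3: f ≡ 0 at y ∈ {2}; g ≡ 0 at y ∈ {3, 6}; common: ∅.
  x = 4: f ≡ 0 at y ∈ {0}; g ≡ 0 at y ∈ ∅; common: ∅.
  x = 5: f ≡ 0 at y ∈ {5}; g ≡ 0 at y ∈ ∅; common: ∅.
  x = 6: f ≡ 0 at y ∈ {3}; g ≡ 0 at y ∈ ∅; common: ∅.
Collecting: common zeros = ∅, so the count is 0.
Comparison with the Bézout bound: 0 ≤ 2 = deg(f)·deg(g), as expected for curves with no common component (the affine F_7-count falls short of the bound because intersections may lie at infinity, over extension fields, or carry multiplicity).


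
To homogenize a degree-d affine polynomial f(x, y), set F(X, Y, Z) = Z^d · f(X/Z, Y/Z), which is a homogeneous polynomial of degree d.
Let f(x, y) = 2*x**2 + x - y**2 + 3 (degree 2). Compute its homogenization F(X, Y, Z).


F(X, Y, Z) = 2*X**2 + X*Z - Y**2 + 3*Z**2

deg(f) = 2.
Substitute x = X/Z, y = Y/Z into f, then multiply by Z^2.
  monomial 2·x^2·y^0 ↦ 2·X^2·Y^0·Z^0.
  monomial 1·x^1·y^0 ↦ 1·X^1·Y^0·Z^1.
  monomial -1·x^0·y^2 ↦ -1·X^0·Y^2·Z^0.
  monomial 3·x^0·y^0 ↦ 3·X^0·Y^0·Z^2.
Collecting: F(X, Y, Z) = 2*X**2 + X*Z - Y**2 + 3*Z**2.


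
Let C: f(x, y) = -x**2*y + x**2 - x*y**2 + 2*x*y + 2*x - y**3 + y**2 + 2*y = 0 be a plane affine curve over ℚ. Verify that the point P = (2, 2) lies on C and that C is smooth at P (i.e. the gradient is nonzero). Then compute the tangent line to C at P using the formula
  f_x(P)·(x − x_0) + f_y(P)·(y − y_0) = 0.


Tangent line at P: -2*x - 14*y + 32 = 0.

Step 1: f(2, 2) = 0, so P lies on C.
Step 2: partial derivatives
  f_x(x, y) = -2*x*y + 2*x - y**2 + 2*y + 2, f_y(x, y) = -x**2 - 2*x*y + 2*x - 3*y**2 + 2*y + 2.
  f_x(P) = -2, f_y(P) = -14 (gradient nonzero, so P is smooth).
Step 3: tangent line at P: -2·(x − 2) + -14·(y − 2) = 0.
Expanding: -2*x - 14*y + 32 = 0.


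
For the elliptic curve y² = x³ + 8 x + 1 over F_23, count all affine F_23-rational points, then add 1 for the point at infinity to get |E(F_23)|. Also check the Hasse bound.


Affine points = {(0, 1), (0, 22), (2, 5), (2, 18), (3, 11), (3, 12), (6, 9), (6, 14), (7, 3), (7, 20), (8, 5), (8, 18), (10, 0), (12, 10), (12, 13), (13, 5), (13, 18), (15, 0), (16, 4), (16, 19), (17, 6), (17, 17), (21, 0)}; affine count = 23; |E(F_23)| = 24.

Discriminant check: Δ ∝ 4a³ + 27b² = 4·8³ + 27·1² = 4·512 + 27·1 ≡ 5 (mod 23). Nonzero ⇒ E is nonsingular.
For each x ∈ F_23, compute rhs = x³ + 8·x + 1 mod 23, then count y ∈ F_23 with y² ≡ rhs.
  x = 0: rhs = 1, matching y values: 1, 22 (2 points).
  x = 1: rhs = 10, matching y values: none (0 points).
  x = 2: rhs = 2, matching y values: 5, 18 (2 points).
  x = 3: rhs = 6, matching y values: 11, 12 (2 points).
  x = 4: rhs = 5, matching y values: none (0 points).
  x = 5: rhs = 5, matching y values: none (0 points).
  x = 6: rhs = 12, matching y values: 9, 14 (2 points).
  x = 7: rhs = 9, matching y values: 3, 20 (2 points).
  x = 8: rhs = 2, matching y values: 5, 18 (2 points).
  x = 9: rhs = 20, matching y values: none (0 points).
  x = 10: rhs = 0, matching y values: 0 (1 points).
  x = 11: rhs = 17, matching y values: none (0 points).
  x = 12: rhs = 8, matching y values: 10, 13 (2 points).
  x = 13: rhs = 2, matching y values: 5, 18 (2 points).
  x = 14: rhs = 5, matching y values: none (0 points).
  x = 15: rhs = 0, matching y values: 0 (1 points).
  x = 16: rhs = 16, matching y values: 4, 19 (2 points).
  x = 17: rhs = 13, matching y values: 6, 17 (2 points).
  x = 18: rhs = 20, matching y values: none (0 points).
  x = 19: rhs = 20, matching y values: none (0 points).
  x = 20: rhs = 19, matching y values: none (0 points).
  x = 21: rhs = 0, matching y values: 0 (1 points).
  x = 22: rhs = 15, matching y values: none (0 points).
Total affine count: 23.
Full point count |E(F_23)| = 23 + 1 = 24.
Hasse bound: |24 − (23+1)| = |0| = 0 ≤ 2√23 ≈ 9.5917 ✓.


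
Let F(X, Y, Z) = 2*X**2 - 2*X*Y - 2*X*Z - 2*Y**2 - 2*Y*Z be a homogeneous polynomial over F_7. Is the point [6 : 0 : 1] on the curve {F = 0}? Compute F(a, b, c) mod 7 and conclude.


F(6,0,1) ≡ 4 (mod 7); P is NOT on the curve.

Evaluate F(6, 0, 1) term-by-term (mod 7).
  2*X**2 ↦ 2·36·1·1 = 72
  -2*X*Y ↦ -2·6·0·1 = 0
  -2*X*Z ↦ -2·6·1·1 = -12
  -2*Y**2 ↦ -2·1·0·1 = 0
  -2*Y*Z ↦ -2·1·0·1 = 0
Sum: F(6, 0, 1) = (72) + (0) + (-12) + (0) + (0) = 60.
Reducing mod 7: 60 ≡ 4 (mod 7).
Since F(a, b, c) ≡ 4 ≠ 0 (mod 7), P does NOT lie on the curve.


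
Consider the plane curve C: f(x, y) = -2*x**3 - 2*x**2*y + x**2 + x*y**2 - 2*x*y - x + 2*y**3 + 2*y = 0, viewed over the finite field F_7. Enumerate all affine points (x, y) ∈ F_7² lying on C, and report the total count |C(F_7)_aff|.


Affine F_7-points: {(0, 0), (1, 2), (2, 0), (2, 3), (4, 3), (6, 1)}; count = 6.

For each of the 49 pairs (x, y) ∈ F_7², evaluate f(x, y) mod 7. Record the zeros.
  x = 0: [0↦0, 1↦4, 2↦6, 3↦4, 4↦3, 5↦1, 6↦3]  zeros at y ∈ {0}
  x = 1: [0↦5, 1↦6, 2↦0, 3↦6, 4↦1, 5↦4, 6↦6]  zeros at y ∈ {2}
  x = 2: [0↦0, 1↦1, 2↦4, 3↦0, 4↦1, 5↦5, 6↦3]  zeros at y ∈ {0, 3}
  x = 3: [0↦1, 1↦5, 2↦6, 3↦2, 4↦5, 5↦6, 6↦3]  zeros at y ∈ ∅
  x = 4: [0↦3, 1↦6, 2↦1, 3↦0, 4↦1, 5↦2, 6↦1]  zeros at y ∈ {3}
  x = 5: [0↦1, 1↦6, 2↦5, 3↦3, 4↦5, 5↦2, 6↦6]  zeros at y ∈ ∅
  x = 6: [0↦4, 1↦0, 2↦6, 3↦6, 4↦5, 5↦1, 6↦6]  zeros at y ∈ {1}
Collecting zeros: affine points = {(0, 0), (1, 2), (2, 0), (2, 3), (4, 3), (6, 1)}.
Total count |C(F_7)_aff| = 6.


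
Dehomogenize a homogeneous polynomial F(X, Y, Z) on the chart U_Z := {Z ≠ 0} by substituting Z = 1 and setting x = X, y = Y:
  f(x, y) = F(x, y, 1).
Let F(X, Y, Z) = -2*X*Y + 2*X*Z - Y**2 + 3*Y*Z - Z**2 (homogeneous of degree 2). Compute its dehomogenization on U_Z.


f(x, y) = -2*x*y + 2*x - y**2 + 3*y - 1

On U_Z we set Z = 1. Each monomial c·X^i·Y^j·Z^k in F becomes c·x^i·y^j·1^k = c·x^i·y^j.
Substituting Z = 1: F(X, Y, 1) = -2*x*y + 2*x - y**2 + 3*y - 1.
Note: deg(f) ≤ deg(F) = 2; strict inequality happens when F is divisible by Z (lost terms).


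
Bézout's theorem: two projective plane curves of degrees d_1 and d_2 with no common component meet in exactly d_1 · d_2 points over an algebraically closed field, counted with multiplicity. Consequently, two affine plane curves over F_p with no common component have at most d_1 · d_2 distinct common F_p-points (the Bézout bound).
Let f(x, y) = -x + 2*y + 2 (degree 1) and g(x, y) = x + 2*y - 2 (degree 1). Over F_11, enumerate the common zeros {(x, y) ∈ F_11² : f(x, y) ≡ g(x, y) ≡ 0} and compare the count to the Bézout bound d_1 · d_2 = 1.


Common zeros: {(2, 0)}; count = 1; Bézout bound = 1.

deg(f) = 1, deg(g) = 1, so Bézout bound = 1.
Scan x ∈ F_11. For each x, list the y ∈ F_11 with f(x, y) ≡ 0 and those with g(x, y) ≡ 0 (mod 11); the common zeros in that column are the intersection.
  x = 0: f ≡ 0 at y ∈ {10}; g ≡ 0 at y ∈ {1}; common: ∅.
  x = 1: f ≡ 0 at y ∈ {5}; g ≡ 0 at y ∈ {6}; common: ∅.
  x = 2: f ≡ 0 at y ∈ {0}; g ≡ 0 at y ∈ {0}; common: {0}.
  x = 3: f ≡ 0 at y ∈ {6}; g ≡ 0 at y ∈ {5}; common: ∅.
  x = 4: f ≡ 0 at y ∈ {1}; g ≡ 0 at y ∈ {10}; common: ∅.
  x = 5: f ≡ 0 at y ∈ {7}; g ≡ 0 at y ∈ {4}; common: ∅.
  x = 6: f ≡ 0 at y ∈ {2}; g ≡ 0 at y ∈ {9}; common: ∅.
  x = 7: f ≡ 0 at y ∈ {8}; g ≡ 0 at y ∈ {3}; common: ∅.
  x = 8: f ≡ 0 at y ∈ {3}; g ≡ 0 at y ∈ {8}; common: ∅.
  x = 9: f ≡ 0 at y ∈ {9}; g ≡ 0 at y ∈ {2}; common: ∅.
  x = 10: f ≡ 0 at y ∈ {4}; g ≡ 0 at y ∈ {7}; common: ∅.
Collecting: common zeros = {(2, 0)}, so the count is 1.
Comparison with the Bézout bound: 1 ≤ 1 = deg(f)·deg(g), as expected for curves with no common component (the bound is attained).


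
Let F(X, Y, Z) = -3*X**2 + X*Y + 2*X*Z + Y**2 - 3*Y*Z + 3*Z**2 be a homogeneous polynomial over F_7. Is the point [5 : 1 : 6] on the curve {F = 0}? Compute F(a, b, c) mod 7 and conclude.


F(5,1,6) ≡ 4 (mod 7); P is NOT on the curve.

Evaluate F(5, 1, 6) term-by-term (mod 7).
  -3*X**2 ↦ -3·25·1·1 = -75
  X*Y ↦ 1·5·1·1 = 5
  2*X*Z ↦ 2·5·1·6 = 60
  Y**2 ↦ 1·1·1·1 = 1
  -3*Y*Z ↦ -3·1·1·6 = -18
  3*Z**2 ↦ 3·1·1·36 = 108
Sum: F(5, 1, 6) = (-75) + (5) + (60) + (1) + (-18) + (108) = 81.
Reducing mod 7: 81 ≡ 4 (mod 7).
Since F(a, b, c) ≡ 4 ≠ 0 (mod 7), P does NOT lie on the curve.


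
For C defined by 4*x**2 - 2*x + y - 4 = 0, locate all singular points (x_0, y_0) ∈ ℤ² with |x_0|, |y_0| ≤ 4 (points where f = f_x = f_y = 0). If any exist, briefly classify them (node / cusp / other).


No singular points in the scanned grid; C is smooth there.

Compute partial derivatives:
  f_x = 8*x - 2.
  f_y = 1.
f_y = 1 is a nonzero constant, so f_y never vanishes: no point (x, y) can satisfy f = f_x = f_y = 0. In particular no (x, y) ∈ {−4, ..., 4}² is singular; the curve is smooth.


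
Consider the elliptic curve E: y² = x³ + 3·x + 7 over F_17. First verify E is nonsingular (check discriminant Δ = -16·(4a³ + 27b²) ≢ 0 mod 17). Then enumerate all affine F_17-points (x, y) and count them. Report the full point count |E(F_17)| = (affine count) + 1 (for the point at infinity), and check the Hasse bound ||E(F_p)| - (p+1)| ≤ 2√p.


Affine points = {(2, 2), (2, 15), (3, 3), (3, 14), (4, 7), (4, 10), (8, 4), (8, 13), (9, 7), (9, 10), (10, 0), (13, 4), (13, 13)}; affine count = 13; |E(F_17)| = 14.

Discriminant check: Δ ∝ 4a³ + 27b² = 4·3³ + 27·7² = 4·27 + 27·49 ≡ 3 (mod 17). Nonzero ⇒ E is nonsingular.
For each x ∈ F_17, compute rhs = x³ + 3·x + 7 mod 17, then count y ∈ F_17 with y² ≡ rhs.
  x = 0: rhs = 7, matching y values: none (0 points).
  x = 1: rhs = 11, matching y values: none (0 points).
  x = 2: rhs = 4, matching y values: 2, 15 (2 points).
  x = 3: rhs = 9, matching y values: 3, 14 (2 points).
  x = 4: rhs = 15, matching y values: 7, 10 (2 points).
  x = 5: rhs = 11, matching y values: none (0 points).
  x = 6: rhs = 3, matching y values: none (0 points).
  x = 7: rhs = 14, matching y values: none (0 points).
  x = 8: rhs = 16, matching y values: 4, 13 (2 points).
  x = 9: rhs = 15, matching y values: 7, 10 (2 points).
  x = 10: rhs = 0, matching y values: 0 (1 points).
  x = 11: rhs = 11, matching y values: none (0 points).
  x = 12: rhs = 3, matching y values: none (0 points).
  x = 13: rhs = 16, matching y values: 4, 13 (2 points).
  x = 14: rhs = 5, matching y values: none (0 points).
  x = 15: rhs = 10, matching y values: none (0 points).
  x = 16: rhs = 3, matching y values: none (0 points).
Total affine count: 13.
Full point count |E(F_17)| = 13 + 1 = 14.
Hasse bound: |14 − (17+1)| = |-4| = 4 ≤ 2√17 ≈ 8.2462 ✓.


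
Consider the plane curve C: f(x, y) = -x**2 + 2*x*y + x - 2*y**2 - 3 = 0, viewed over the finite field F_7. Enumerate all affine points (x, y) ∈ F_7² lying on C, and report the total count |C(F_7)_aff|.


Affine F_7-points: {(0, 3), (0, 4), (1, 2), (1, 6), (2, 4), (2, 5), (4, 2), (5, 6)}; count = 8.

For each of the 49 pairs (x, y) ∈ F_7², evaluate f(x, y) mod 7. Record the zeros.
  x = 0: [0↦4, 1↦2, 2↦3, 3↦0, 4↦0, 5↦3, 6↦2]  zeros at y ∈ {3, 4}
  x = 1: [0↦4, 1↦4, 2↦0, 3↦6, 4↦1, 5↦6, 6↦0]  zeros at y ∈ {2, 6}
  x = 2: [0↦2, 1↦4, 2↦2, 3↦3, 4↦0, 5↦0, 6↦3]  zeros at y ∈ {4, 5}
  x = 3: [0↦5, 1↦2, 2↦2, 3↦5, 4↦4, 5↦6, 6↦4]  zeros at y ∈ ∅
  x = 4: [0↦6, 1↦5, 2↦0, 3↦5, 4↦6, 5↦3, 6↦3]  zeros at y ∈ {2}
  x = 5: [0↦5, 1↦6, 2↦3, 3↦3, 4↦6, 5↦5, 6↦0]  zeros at y ∈ {6}
  x = 6: [0↦2, 1↦5, 2↦4, 3↦6, 4↦4, 5↦5, 6↦2]  zeros at y ∈ ∅
Collecting zeros: affine points = {(0, 3), (0, 4), (1, 2), (1, 6), (2, 4), (2, 5), (4, 2), (5, 6)}.
Total count |C(F_7)_aff| = 8.


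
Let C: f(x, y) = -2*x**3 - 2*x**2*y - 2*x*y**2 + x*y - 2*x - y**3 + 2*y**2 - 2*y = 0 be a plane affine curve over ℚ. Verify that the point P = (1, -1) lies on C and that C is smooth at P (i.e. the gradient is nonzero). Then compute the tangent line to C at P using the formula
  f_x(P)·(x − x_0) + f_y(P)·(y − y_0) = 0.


Tangent line at P: -7*x - 6*y + 1 = 0.

Step 1: f(1, -1) = 0, so P lies on C.
Step 2: partial derivatives
  f_x(x, y) = -6*x**2 - 4*x*y - 2*y**2 + y - 2, f_y(x, y) = -2*x**2 - 4*x*y + x - 3*y**2 + 4*y - 2.
  f_x(P) = -7, f_y(P) = -6 (gradient nonzero, so P is smooth).
Step 3: tangent line at P: -7·(x − 1) + -6·(y − -1) = 0.
Expanding: -7*x - 6*y + 1 = 0.


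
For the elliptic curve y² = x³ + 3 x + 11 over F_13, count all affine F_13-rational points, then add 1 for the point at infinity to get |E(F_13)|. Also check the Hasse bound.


Affine points = {(2, 5), (2, 8), (4, 3), (4, 10), (8, 1), (8, 12), (9, 0), (10, 1), (10, 12), (11, 6), (11, 7)}; affine count = 11; |E(F_13)| = 12.

Discriminant check: Δ ∝ 4a³ + 27b² = 4·3³ + 27·11² = 4·27 + 27·121 ≡ 8 (mod 13). Nonzero ⇒ E is nonsingular.
For each x ∈ F_13, compute rhs = x³ + 3·x + 11 mod 13, then count y ∈ F_13 with y² ≡ rhs.
  x = 0: rhs = 11, matching y values: none (0 points).
  x = 1: rhs = 2, matching y values: none (0 points).
  x = 2: rhs = 12, matching y values: 5, 8 (2 points).
  x = 3: rhs = 8, matching y values: none (0 points).
  x = 4: rhs = 9, matching y values: 3, 10 (2 points).
  x = 5: rhs = 8, matching y values: none (0 points).
  x = 6: rhs = 11, matching y values: none (0 points).
  x = 7: rhs = 11, matching y values: none (0 points).
  x = 8: rhs = 1, matching y values: 1, 12 (2 points).
  x = 9: rhs = 0, matching y values: 0 (1 points).
  x = 10: rhs = 1, matching y values: 1, 12 (2 points).
  x = 11: rhs = 10, matching y values: 6, 7 (2 points).
  x = 12: rhs = 7, matching y values: none (0 points).
Total affine count: 11.
Full point count |E(F_13)| = 11 + 1 = 12.
Hasse bound: |12 − (13+1)| = |-2| = 2 ≤ 2√13 ≈ 7.2111 ✓.
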